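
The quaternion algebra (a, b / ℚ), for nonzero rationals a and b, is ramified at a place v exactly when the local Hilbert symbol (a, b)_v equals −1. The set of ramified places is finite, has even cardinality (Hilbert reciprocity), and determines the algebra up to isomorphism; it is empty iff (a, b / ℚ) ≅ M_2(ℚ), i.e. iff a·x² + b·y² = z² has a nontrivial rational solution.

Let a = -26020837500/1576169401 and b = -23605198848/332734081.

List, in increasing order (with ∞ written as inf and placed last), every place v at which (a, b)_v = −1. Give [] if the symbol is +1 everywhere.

[5, inf]

Mod squares: a ≡ -15, b ≡ -3. Check v ∈ {∞, 2, 3, 5, 7, 11, 17, 29, 37}.
v=∞: -15 < 0 and -3 < 0  ⇒  (a,b)_∞ = -1.
v=5: a=5^5·(≡2), b=5^0·(≡2) mod 5; (2|5)=-1, (2|5)=-1; (−1)^{5·0·2}·(-1)^0·(-1)^5 = -1.
v=2: v_2(a)=2, v_2(b)=14; units ≡ 1, 5 (mod 8); ε·ε+αω+βω = 0·0+2·1+14·0 ≡ 0  ⇒  (a,b)_2 = +1.
v=29: a=29^-2·(≡14), b=29^-2·(≡10) mod 29; (14|29)=-1, (10|29)=-1; (−1)^{-2·-2·14}·(-1)^-2·(-1)^-2 = +1.
v=3: a=3^1·(≡1), b=3^5·(≡2) mod 3; (1|3)=+1, (2|3)=-1; (−1)^{1·5·1}·(+1)^5·(-1)^1 = +1.
v=17: a=17^2·(≡4), b=17^-2·(≡14) mod 17; (4|17)=+1, (14|17)=-1; (−1)^{2·-2·8}·(+1)^-2·(-1)^2 = +1.
v=11: a=11^0·(≡6), b=11^2·(≡7) mod 11; (6|11)=-1, (7|11)=-1; (−1)^{0·2·5}·(-1)^2·(-1)^0 = +1.
v=7: a=7^4·(≡6), b=7^2·(≡2) mod 7; (6|7)=-1, (2|7)=+1; (−1)^{4·2·3}·(-1)^2·(+1)^4 = +1.
v=37: a=37^-4·(≡31), b=37^-2·(≡30) mod 37; (31|37)=-1, (30|37)=+1; (−1)^{-4·-2·18}·(-1)^-2·(+1)^-4 = +1.
|Ram(-15, -3)| = 2, even; anisotropic at {5, ∞}.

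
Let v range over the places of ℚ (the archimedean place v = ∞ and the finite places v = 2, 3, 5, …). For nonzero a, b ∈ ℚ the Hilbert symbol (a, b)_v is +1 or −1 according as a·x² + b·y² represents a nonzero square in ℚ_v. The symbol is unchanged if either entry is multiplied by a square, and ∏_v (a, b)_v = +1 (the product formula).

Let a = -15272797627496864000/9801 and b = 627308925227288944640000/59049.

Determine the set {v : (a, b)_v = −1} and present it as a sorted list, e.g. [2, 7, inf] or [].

[2, 37]

(a, b) ≡ (-1185665, 5291) mod (ℚ^×)²; places V = {2, 3, 5, 7, 11, 13, 17, 29, 37, ∞}.
(a,b)_37: α=1, u≡16; β=1, v≡24 (mod 37); (16|37)=+1, (24|37)=-1; sign (−1)^0·+1^1·-1^1 = -1.
(a,b)_7: α=2, u≡1; β=2, v≡3 (mod 7); (1|7)=+1, (3|7)=-1; sign (−1)^0·+1^2·-1^2 = +1.
(a,b)_3: α=-4, u≡1; β=-10, v≡2 (mod 3); (1|3)=+1, (2|3)=-1; sign (−1)^0·+1^-10·-1^-4 = +1.
(a,b)_11: α=-2, u≡1; β=1, v≡8 (mod 11); (1|11)=+1, (8|11)=-1; sign (−1)^0·+1^1·-1^-2 = +1.
(a,b)_29: α=3, u≡5; β=4, v≡7 (mod 29); (5|29)=+1, (7|29)=+1; sign (−1)^0·+1^4·+1^3 = +1.
(a,b)_2: α=8, β=16; u≡7, v≡3 (mod 8); ε(u)ε(v)=1·1, αω(v)=8·1, βω(u)=16·0; sum ≡ 1  ⇒  -1.
(a,b)_13: α=3, u≡10; β=1, v≡1 (mod 13); (10|13)=+1, (1|13)=+1; sign (−1)^0·+1^1·+1^3 = +1.
(a,b)_5: α=3, u≡3; β=4, v≡1 (mod 5); (3|5)=-1, (1|5)=+1; sign (−1)^0·-1^4·+1^3 = +1.
(a,b)_∞: sgn(-1185665)=−, sgn(5291)=+, so +1.
(a,b)_17: α=3, u≡6; β=4, v≡1 (mod 17); (6|17)=-1, (1|17)=+1; sign (−1)^0·-1^4·+1^3 = +1.
(-1185665, 5291 / ℚ) ramifies at {2, 37}: a division algebra.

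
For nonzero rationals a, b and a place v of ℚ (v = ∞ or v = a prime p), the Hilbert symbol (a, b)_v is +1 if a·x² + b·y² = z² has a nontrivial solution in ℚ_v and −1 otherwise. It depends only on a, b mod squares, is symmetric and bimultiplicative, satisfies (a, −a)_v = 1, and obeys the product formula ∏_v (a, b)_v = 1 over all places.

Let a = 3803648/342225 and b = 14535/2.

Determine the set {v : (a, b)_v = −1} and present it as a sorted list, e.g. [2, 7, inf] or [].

(a, b) ≡ (14858, 3230) mod (ℚ^×)²; places V = {2, 3, 5, 13, 17, 19, 23, ∞}.
(a,b)_∞: sgn(14858)=+, sgn(3230)=+, so +1.
(a,b)_17: α=1, u≡5; β=1, v≡11 (mod 17); (5|17)=-1, (11|17)=-1; sign (−1)^0·-1^1·-1^1 = +1.
(a,b)_13: α=-2, u≡3; β=0, v≡7 (mod 13); (3|13)=+1, (7|13)=-1; sign (−1)^0·+1^0·-1^-2 = +1.
(a,b)_5: α=-2, u≡2; β=1, v≡1 (mod 5); (2|5)=-1, (1|5)=+1; sign (−1)^0·-1^1·+1^-2 = -1.
(a,b)_2: α=9, β=-1; u≡5, v≡7 (mod 8); ε(u)ε(v)=0·1, αω(v)=9·0, βω(u)=-1·1; sum ≡ 1  ⇒  -1.
(a,b)_19: α=1, u≡10; β=1, v≡12 (mod 19); (10|19)=-1, (12|19)=-1; sign (−1)^1·-1^1·-1^1 = -1.
(a,b)_3: α=-4, u≡2; β=2, v≡2 (mod 3); (2|3)=-1, (2|3)=-1; sign (−1)^0·-1^2·-1^-4 = +1.
(a,b)_23: α=1, u≡18; β=0, v≡11 (mod 23); (18|23)=+1, (11|23)=-1; sign (−1)^0·+1^0·-1^1 = -1.
|Ram(14858, 3230)| = 4, even; anisotropic at {2, 5, 19, 23}.

[2, 5, 19, 23]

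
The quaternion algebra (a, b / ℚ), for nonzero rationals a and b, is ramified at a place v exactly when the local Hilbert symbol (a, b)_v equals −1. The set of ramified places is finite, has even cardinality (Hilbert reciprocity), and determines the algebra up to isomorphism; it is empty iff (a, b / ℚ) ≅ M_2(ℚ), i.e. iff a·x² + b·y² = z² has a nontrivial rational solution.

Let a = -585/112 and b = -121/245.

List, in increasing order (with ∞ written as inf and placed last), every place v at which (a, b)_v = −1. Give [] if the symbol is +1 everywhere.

(a, b) ≡ (-455, -5) mod (ℚ^×)²; places V = {2, 3, 5, 7, 11, 13, ∞}.
(a,b)_2: α=-4, β=0; u≡1, v≡3 (mod 8); ε(u)ε(v)=0·1, αω(v)=-4·1, βω(u)=0·0; sum ≡ 0  ⇒  +1.
(a,b)_7: α=-1, u≡5; β=-2, v≡1 (mod 7); (5|7)=-1, (1|7)=+1; sign (−1)^0·-1^-2·+1^-1 = +1.
(a,b)_5: α=1, u≡4; β=-1, v≡1 (mod 5); (4|5)=+1, (1|5)=+1; sign (−1)^0·+1^-1·+1^1 = +1.
(a,b)_3: α=2, u≡1; β=0, v≡1 (mod 3); (1|3)=+1, (1|3)=+1; sign (−1)^0·+1^0·+1^2 = +1.
(a,b)_13: α=1, u≡9; β=0, v≡2 (mod 13); (9|13)=+1, (2|13)=-1; sign (−1)^0·+1^0·-1^1 = -1.
(a,b)_∞: sgn(-455)=−, sgn(-5)=−, so -1.
(a,b)_11: α=0, u≡10; β=2, v≡7 (mod 11); (10|11)=-1, (7|11)=-1; sign (−1)^0·-1^2·-1^0 = +1.
|Ram(-455, -5)| = 2, even; anisotropic at {13, ∞}.

[13, inf]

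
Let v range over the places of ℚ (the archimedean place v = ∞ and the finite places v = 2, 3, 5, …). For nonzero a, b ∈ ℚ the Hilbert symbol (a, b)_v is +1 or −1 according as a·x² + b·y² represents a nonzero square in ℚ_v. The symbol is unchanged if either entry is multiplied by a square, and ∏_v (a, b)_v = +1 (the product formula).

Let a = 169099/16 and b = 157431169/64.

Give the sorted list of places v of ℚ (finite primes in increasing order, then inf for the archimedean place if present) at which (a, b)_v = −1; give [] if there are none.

Mod squares: a ≡ 3451, b ≡ 65569. Check v ∈ {∞, 2, 7, 17, 19, 29}.
v=7: a=7^3·(≡5), b=7^5·(≡1) mod 7; (5|7)=-1, (1|7)=+1; (−1)^{3·5·3}·(-1)^5·(+1)^3 = +1.
v=29: a=29^1·(≡11), b=29^1·(≡1) mod 29; (11|29)=-1, (1|29)=+1; (−1)^{1·1·14}·(-1)^1·(+1)^1 = -1.
v=17: a=17^1·(≡15), b=17^1·(≡2) mod 17; (15|17)=+1, (2|17)=+1; (−1)^{1·1·8}·(+1)^1·(+1)^1 = +1.
v=19: a=19^0·(≡13), b=19^1·(≡12) mod 19; (13|19)=-1, (12|19)=-1; (−1)^{0·1·9}·(-1)^1·(-1)^0 = -1.
v=∞: 3451 > 0 and 65569 > 0  ⇒  (a,b)_∞ = +1.
v=2: v_2(a)=-4, v_2(b)=-6; units ≡ 3, 1 (mod 8); ε·ε+αω+βω = 1·0+-4·0+-6·1 ≡ 0  ⇒  (a,b)_2 = +1.
(3451, 65569 / ℚ) ramifies at {19, 29}: a division algebra.

[19, 29]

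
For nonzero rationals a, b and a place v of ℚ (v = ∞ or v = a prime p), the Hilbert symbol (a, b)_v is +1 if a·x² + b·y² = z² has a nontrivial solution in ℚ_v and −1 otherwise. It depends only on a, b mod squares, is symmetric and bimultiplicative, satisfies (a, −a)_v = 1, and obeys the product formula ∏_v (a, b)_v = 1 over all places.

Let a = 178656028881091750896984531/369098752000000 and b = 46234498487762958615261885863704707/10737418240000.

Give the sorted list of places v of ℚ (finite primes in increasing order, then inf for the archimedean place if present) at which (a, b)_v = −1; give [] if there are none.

[2, 3, 13, 17]

(a, b) ≡ (24882, 323) mod (ℚ^×)²; places V = {2, 3, 5, 7, 11, 13, 17, 19, 29, 37, ∞}.
(a,b)_5: α=-6, u≡2; β=-4, v≡3 (mod 5); (2|5)=-1, (3|5)=-1; sign (−1)^0·-1^-4·-1^-6 = +1.
(a,b)_17: α=2, u≡14; β=3, v≡1 (mod 17); (14|17)=-1, (1|17)=+1; sign (−1)^0·-1^3·+1^2 = -1.
(a,b)_3: α=13, u≡2; β=24, v≡2 (mod 3); (2|3)=-1, (2|3)=-1; sign (−1)^0·-1^24·-1^13 = -1.
(a,b)_29: α=1, u≡26; β=2, v≡28 (mod 29); (26|29)=-1, (28|29)=+1; sign (−1)^0·-1^2·+1^1 = +1.
(a,b)_37: α=2, u≡32; β=0, v≡10 (mod 37); (32|37)=-1, (10|37)=+1; sign (−1)^0·-1^0·+1^2 = +1.
(a,b)_11: α=-1, u≡7; β=2, v≡5 (mod 11); (7|11)=-1, (5|11)=+1; sign (−1)^0·-1^2·+1^-1 = +1.
(a,b)_13: α=1, u≡12; β=2, v≡7 (mod 13); (12|13)=+1, (7|13)=-1; sign (−1)^0·+1^2·-1^1 = -1.
(a,b)_19: α=4, u≡11; β=3, v≡11 (mod 19); (11|19)=+1, (11|19)=+1; sign (−1)^0·+1^3·+1^4 = +1.
(a,b)_∞: sgn(24882)=+, sgn(323)=+, so +1.
(a,b)_2: α=-31, β=-34; u≡1, v≡3 (mod 8); ε(u)ε(v)=0·1, αω(v)=-31·1, βω(u)=-34·0; sum ≡ 1  ⇒  -1.
(a,b)_7: α=8, u≡1; β=10, v≡4 (mod 7); (1|7)=+1, (4|7)=+1; sign (−1)^0·+1^10·+1^8 = +1.
Ram(24882, 323) = {2, 3, 13, 17}; no ℚ_2-point on the conic.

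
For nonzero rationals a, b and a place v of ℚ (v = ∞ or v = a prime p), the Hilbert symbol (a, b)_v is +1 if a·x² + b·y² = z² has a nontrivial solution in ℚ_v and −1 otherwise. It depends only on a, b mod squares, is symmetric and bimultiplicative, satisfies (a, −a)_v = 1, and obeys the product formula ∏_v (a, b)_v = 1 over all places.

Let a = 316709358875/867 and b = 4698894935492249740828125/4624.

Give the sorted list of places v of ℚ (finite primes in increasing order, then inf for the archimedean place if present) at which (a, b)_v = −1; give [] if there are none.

[3, 5, 13, 19, 23, 29]

(a, b) ≡ (1330665, 7917) mod (ℚ^×)²; places V = {2, 3, 5, 7, 13, 17, 19, 23, 29, ∞}.
(a,b)_19: α=1, u≡7; β=2, v≡3 (mod 19); (7|19)=+1, (3|19)=-1; sign (−1)^0·+1^2·-1^1 = -1.
(a,b)_23: α=1, u≡19; β=2, v≡7 (mod 23); (19|23)=-1, (7|23)=-1; sign (−1)^0·-1^2·-1^1 = -1.
(a,b)_∞: sgn(1330665)=+, sgn(7917)=+, so +1.
(a,b)_2: α=0, β=-4; u≡1, v≡5 (mod 8); ε(u)ε(v)=0·0, αω(v)=0·1, βω(u)=-4·0; sum ≡ 0  ⇒  +1.
(a,b)_5: α=3, u≡3; β=6, v≡2 (mod 5); (3|5)=-1, (2|5)=-1; sign (−1)^0·-1^6·-1^3 = -1.
(a,b)_7: α=1, u≡3; β=3, v≡2 (mod 7); (3|7)=-1, (2|7)=+1; sign (−1)^1·-1^3·+1^1 = +1.
(a,b)_29: α=1, u≡23; β=3, v≡8 (mod 29); (23|29)=+1, (8|29)=-1; sign (−1)^0·+1^3·-1^1 = -1.
(a,b)_13: α=4, u≡2; β=7, v≡6 (mod 13); (2|13)=-1, (6|13)=-1; sign (−1)^0·-1^7·-1^4 = -1.
(a,b)_17: α=-2, u≡10; β=-2, v≡5 (mod 17); (10|17)=-1, (5|17)=-1; sign (−1)^0·-1^-2·-1^-2 = +1.
(a,b)_3: α=-1, u≡2; β=1, v≡2 (mod 3); (2|3)=-1, (2|3)=-1; sign (−1)^1·-1^1·-1^-1 = -1.
(1330665, 7917 / ℚ) ramifies at {3, 5, 13, 19, 23, 29}: a division algebra.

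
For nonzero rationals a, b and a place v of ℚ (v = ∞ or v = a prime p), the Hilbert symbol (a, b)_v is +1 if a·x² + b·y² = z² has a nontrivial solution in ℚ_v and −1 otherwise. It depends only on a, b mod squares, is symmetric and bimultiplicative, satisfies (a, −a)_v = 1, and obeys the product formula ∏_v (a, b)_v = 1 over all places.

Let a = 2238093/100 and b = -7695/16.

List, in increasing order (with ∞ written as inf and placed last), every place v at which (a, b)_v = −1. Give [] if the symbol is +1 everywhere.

[5, 47]

(a, b) ≡ (248677, -95) mod (ℚ^×)²; places V = {2, 3, 5, 11, 13, 19, 37, 47, ∞}.
(a,b)_11: α=1, u≡7; β=0, v≡1 (mod 11); (7|11)=-1, (1|11)=+1; sign (−1)^0·-1^0·+1^1 = +1.
(a,b)_37: α=1, u≡14; β=0, v≡7 (mod 37); (14|37)=-1, (7|37)=+1; sign (−1)^0·-1^0·+1^1 = +1.
(a,b)_3: α=2, u≡1; β=4, v≡1 (mod 3); (1|3)=+1, (1|3)=+1; sign (−1)^0·+1^4·+1^2 = +1.
(a,b)_2: α=-2, β=-4; u≡5, v≡1 (mod 8); ε(u)ε(v)=0·0, αω(v)=-2·0, βω(u)=-4·1; sum ≡ 0  ⇒  +1.
(a,b)_13: α=1, u≡6; β=0, v≡9 (mod 13); (6|13)=-1, (9|13)=+1; sign (−1)^0·-1^0·+1^1 = +1.
(a,b)_47: α=1, u≡17; β=0, v≡39 (mod 47); (17|47)=+1, (39|47)=-1; sign (−1)^0·+1^0·-1^1 = -1.
(a,b)_5: α=-2, u≡2; β=1, v≡1 (mod 5); (2|5)=-1, (1|5)=+1; sign (−1)^0·-1^1·+1^-2 = -1.
(a,b)_19: α=0, u≡9; β=1, v≡2 (mod 19); (9|19)=+1, (2|19)=-1; sign (−1)^0·+1^1·-1^0 = +1.
(a,b)_∞: sgn(248677)=+, sgn(-95)=−, so +1.
Ram(248677, -95) = {5, 47}; no ℚ_5-point on the conic.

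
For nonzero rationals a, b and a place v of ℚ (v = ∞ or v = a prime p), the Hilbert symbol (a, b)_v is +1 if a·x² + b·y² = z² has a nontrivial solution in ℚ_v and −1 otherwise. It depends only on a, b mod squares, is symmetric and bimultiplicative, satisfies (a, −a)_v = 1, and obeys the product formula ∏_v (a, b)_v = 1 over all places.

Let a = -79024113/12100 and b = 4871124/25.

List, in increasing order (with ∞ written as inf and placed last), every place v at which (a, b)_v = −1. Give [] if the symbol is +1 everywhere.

[23, 37]

(a, b) ≡ (-3657, 135309) mod (ℚ^×)²; places V = {2, 3, 5, 7, 11, 23, 37, 53, ∞}.
(a,b)_∞: sgn(-3657)=−, sgn(135309)=+, so +1.
(a,b)_2: α=-2, β=2; u≡7, v≡5 (mod 8); ε(u)ε(v)=1·0, αω(v)=-2·1, βω(u)=2·0; sum ≡ 0  ⇒  +1.
(a,b)_3: α=3, u≡2; β=3, v≡1 (mod 3); (2|3)=-1, (1|3)=+1; sign (−1)^1·-1^3·+1^3 = +1.
(a,b)_5: α=-2, u≡3; β=-2, v≡4 (mod 5); (3|5)=-1, (4|5)=+1; sign (−1)^0·-1^-2·+1^-2 = +1.
(a,b)_23: α=1, u≡12; β=1, v≡2 (mod 23); (12|23)=+1, (2|23)=+1; sign (−1)^1·+1^1·+1^1 = -1.
(a,b)_53: α=1, u≡15; β=1, v≡49 (mod 53); (15|53)=+1, (49|53)=+1; sign (−1)^0·+1^1·+1^1 = +1.
(a,b)_37: α=0, u≡6; β=1, v≡18 (mod 37); (6|37)=-1, (18|37)=-1; sign (−1)^0·-1^1·-1^0 = -1.
(a,b)_11: α=-2, u≡8; β=0, v≡9 (mod 11); (8|11)=-1, (9|11)=+1; sign (−1)^0·-1^0·+1^-2 = +1.
(a,b)_7: α=4, u≡2; β=0, v≡5 (mod 7); (2|7)=+1, (5|7)=-1; sign (−1)^0·+1^0·-1^4 = +1.
(-3657, 135309 / ℚ) ramifies at {23, 37}: a division algebra.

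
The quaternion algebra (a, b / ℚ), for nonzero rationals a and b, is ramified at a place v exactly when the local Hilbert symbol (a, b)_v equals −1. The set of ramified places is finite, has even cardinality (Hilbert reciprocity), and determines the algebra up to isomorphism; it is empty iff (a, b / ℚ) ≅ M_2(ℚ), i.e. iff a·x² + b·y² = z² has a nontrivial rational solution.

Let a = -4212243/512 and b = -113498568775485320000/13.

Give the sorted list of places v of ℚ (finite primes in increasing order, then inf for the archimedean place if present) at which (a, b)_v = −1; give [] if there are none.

[7, 13, 17, 19, 23, inf]

Mod squares: a ≡ -104006, b ≡ -5681. Check v ∈ {∞, 2, 3, 5, 7, 13, 17, 19, 23}.
v=3: a=3^4·(≡1), b=3^0·(≡1) mod 3; (1|3)=+1, (1|3)=+1; (−1)^{4·0·1}·(+1)^0·(+1)^4 = +1.
v=2: v_2(a)=-9, v_2(b)=6; units ≡ 5, 7 (mod 8); ε·ε+αω+βω = 0·1+-9·0+6·1 ≡ 0  ⇒  (a,b)_2 = +1.
v=∞: -104006 < 0 and -5681 < 0  ⇒  (a,b)_∞ = -1.
v=23: a=23^1·(≡9), b=23^3·(≡9) mod 23; (9|23)=+1, (9|23)=+1; (−1)^{1·3·11}·(+1)^3·(+1)^1 = -1.
v=5: a=5^0·(≡1), b=5^4·(≡1) mod 5; (1|5)=+1, (1|5)=+1; (−1)^{0·4·2}·(+1)^4·(+1)^0 = +1.
v=7: a=7^1·(≡6), b=7^6·(≡3) mod 7; (6|7)=-1, (3|7)=-1; (−1)^{1·6·3}·(-1)^6·(-1)^1 = -1.
v=19: a=19^1·(≡5), b=19^3·(≡17) mod 19; (5|19)=+1, (17|19)=+1; (−1)^{1·3·9}·(+1)^3·(+1)^1 = -1.
v=13: a=13^0·(≡6), b=13^-1·(≡11) mod 13; (6|13)=-1, (11|13)=-1; (−1)^{0·-1·6}·(-1)^-1·(-1)^0 = -1.
v=17: a=17^1·(≡15), b=17^2·(≡5) mod 17; (15|17)=+1, (5|17)=-1; (−1)^{1·2·8}·(+1)^2·(-1)^1 = -1.
Ram(-104006, -5681) = {7, 13, 17, 19, 23, ∞}; no ℚ_7-point on the conic.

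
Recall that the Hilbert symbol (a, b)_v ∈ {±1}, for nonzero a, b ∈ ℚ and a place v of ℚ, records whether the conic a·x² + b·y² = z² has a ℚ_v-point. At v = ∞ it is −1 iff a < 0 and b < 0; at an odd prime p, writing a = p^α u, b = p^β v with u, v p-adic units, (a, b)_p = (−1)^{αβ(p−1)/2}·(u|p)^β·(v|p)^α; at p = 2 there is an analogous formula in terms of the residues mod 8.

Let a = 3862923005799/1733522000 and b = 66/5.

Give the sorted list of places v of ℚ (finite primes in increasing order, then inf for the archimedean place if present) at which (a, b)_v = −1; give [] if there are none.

(a, b) ≡ (195, 330) mod (ℚ^×)²; places V = {2, 3, 5, 7, 11, 13, 17, 19, ∞}.
(a,b)_17: α=4, u≡15; β=0, v≡3 (mod 17); (15|17)=+1, (3|17)=-1; sign (−1)^0·+1^0·-1^4 = +1.
(a,b)_13: α=1, u≡11; β=0, v≡8 (mod 13); (11|13)=-1, (8|13)=-1; sign (−1)^0·-1^0·-1^1 = -1.
(a,b)_7: α=-4, u≡3; β=0, v≡2 (mod 7); (3|7)=-1, (2|7)=+1; sign (−1)^0·-1^0·+1^-4 = +1.
(a,b)_19: α=-2, u≡17; β=0, v≡17 (mod 19); (17|19)=+1, (17|19)=+1; sign (−1)^0·+1^0·+1^-2 = +1.
(a,b)_2: α=-4, β=1; u≡3, v≡5 (mod 8); ε(u)ε(v)=1·0, αω(v)=-4·1, βω(u)=1·1; sum ≡ 1  ⇒  -1.
(a,b)_5: α=-3, u≡4; β=-1, v≡1 (mod 5); (4|5)=+1, (1|5)=+1; sign (−1)^0·+1^-1·+1^-3 = +1.
(a,b)_∞: sgn(195)=+, sgn(330)=+, so +1.
(a,b)_3: α=5, u≡2; β=1, v≡2 (mod 3); (2|3)=-1, (2|3)=-1; sign (−1)^1·-1^1·-1^5 = -1.
(a,b)_11: α=4, u≡7; β=1, v≡10 (mod 11); (7|11)=-1, (10|11)=-1; sign (−1)^0·-1^1·-1^4 = -1.
|Ram(195, 330)| = 4, even; anisotropic at {2, 3, 11, 13}.

[2, 3, 11, 13]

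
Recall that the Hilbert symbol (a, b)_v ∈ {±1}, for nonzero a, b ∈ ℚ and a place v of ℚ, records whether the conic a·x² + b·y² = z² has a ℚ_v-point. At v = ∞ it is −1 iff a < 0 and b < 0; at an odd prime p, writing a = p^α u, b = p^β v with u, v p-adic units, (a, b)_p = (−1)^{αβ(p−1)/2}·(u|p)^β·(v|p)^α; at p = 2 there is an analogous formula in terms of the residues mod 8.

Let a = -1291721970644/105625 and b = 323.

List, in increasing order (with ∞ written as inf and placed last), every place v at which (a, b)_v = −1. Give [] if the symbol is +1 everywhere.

[2, 17]

(a, b) ≡ (-2261, 323) mod (ℚ^×)²; places V = {2, 5, 7, 13, 17, 19, 37, ∞}.
(a,b)_∞: sgn(-2261)=−, sgn(323)=+, so +1.
(a,b)_13: α=-2, u≡12; β=0, v≡11 (mod 13); (12|13)=+1, (11|13)=-1; sign (−1)^0·+1^0·-1^-2 = +1.
(a,b)_7: α=1, u≡6; β=0, v≡1 (mod 7); (6|7)=-1, (1|7)=+1; sign (−1)^0·-1^0·+1^1 = +1.
(a,b)_2: α=2, β=0; u≡3, v≡3 (mod 8); ε(u)ε(v)=1·1, αω(v)=2·1, βω(u)=0·1; sum ≡ 1  ⇒  -1.
(a,b)_17: α=3, u≡6; β=1, v≡2 (mod 17); (6|17)=-1, (2|17)=+1; sign (−1)^0·-1^1·+1^3 = -1.
(a,b)_19: α=3, u≡18; β=1, v≡17 (mod 19); (18|19)=-1, (17|19)=+1; sign (−1)^1·-1^1·+1^3 = +1.
(a,b)_37: α=2, u≡12; β=0, v≡27 (mod 37); (12|37)=+1, (27|37)=+1; sign (−1)^0·+1^0·+1^2 = +1.
(a,b)_5: α=-4, u≡4; β=0, v≡3 (mod 5); (4|5)=+1, (3|5)=-1; sign (−1)^0·+1^0·-1^-4 = +1.
|Ram(-2261, 323)| = 2, even; anisotropic at {2, 17}.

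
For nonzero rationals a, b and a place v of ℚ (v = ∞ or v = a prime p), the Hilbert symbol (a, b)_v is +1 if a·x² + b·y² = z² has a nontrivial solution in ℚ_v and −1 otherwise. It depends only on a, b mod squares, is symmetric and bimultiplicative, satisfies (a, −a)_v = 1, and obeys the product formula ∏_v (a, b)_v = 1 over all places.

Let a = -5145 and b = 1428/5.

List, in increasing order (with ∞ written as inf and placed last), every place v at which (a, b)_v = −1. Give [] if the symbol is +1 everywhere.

(a, b) ≡ (-105, 1785) mod (ℚ^×)²; places V = {2, 3, 5, 7, 17, ∞}.
(a,b)_∞: sgn(-105)=−, sgn(1785)=+, so +1.
(a,b)_17: α=0, u≡6; β=1, v≡10 (mod 17); (6|17)=-1, (10|17)=-1; sign (−1)^0·-1^1·-1^0 = -1.
(a,b)_3: α=1, u≡1; β=1, v≡1 (mod 3); (1|3)=+1, (1|3)=+1; sign (−1)^1·+1^1·+1^1 = -1.
(a,b)_2: α=0, β=2; u≡7, v≡1 (mod 8); ε(u)ε(v)=1·0, αω(v)=0·0, βω(u)=2·0; sum ≡ 0  ⇒  +1.
(a,b)_7: α=3, u≡6; β=1, v≡3 (mod 7); (6|7)=-1, (3|7)=-1; sign (−1)^1·-1^1·-1^3 = -1.
(a,b)_5: α=1, u≡1; β=-1, v≡3 (mod 5); (1|5)=+1, (3|5)=-1; sign (−1)^0·+1^-1·-1^1 = -1.
(-105, 1785 / ℚ) ramifies at {3, 5, 7, 17}: a division algebra.

[3, 5, 7, 17]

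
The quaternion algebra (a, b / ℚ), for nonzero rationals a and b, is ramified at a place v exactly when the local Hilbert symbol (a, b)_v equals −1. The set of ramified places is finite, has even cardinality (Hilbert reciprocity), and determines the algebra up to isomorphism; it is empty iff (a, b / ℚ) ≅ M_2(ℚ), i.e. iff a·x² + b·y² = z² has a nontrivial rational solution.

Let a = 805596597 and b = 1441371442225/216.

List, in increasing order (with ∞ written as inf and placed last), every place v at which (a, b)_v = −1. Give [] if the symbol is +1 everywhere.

[2, 13, 23, 29, 31, 37]

(a, b) ≡ (9945637, 359967894) mod (ℚ^×)²; places V = {2, 3, 5, 11, 13, 17, 23, 29, 31, 37, ∞}.
(a,b)_31: α=1, u≡28; β=2, v≡17 (mod 31); (28|31)=+1, (17|31)=-1; sign (−1)^0·+1^2·-1^1 = -1.
(a,b)_3: α=4, u≡1; β=-3, v≡2 (mod 3); (1|3)=+1, (2|3)=-1; sign (−1)^0·+1^-3·-1^4 = +1.
(a,b)_29: α=1, u≡6; β=1, v≡8 (mod 29); (6|29)=+1, (8|29)=-1; sign (−1)^0·+1^1·-1^1 = -1.
(a,b)_11: α=0, u≡3; β=1, v≡4 (mod 11); (3|11)=+1, (4|11)=+1; sign (−1)^0·+1^1·+1^0 = +1.
(a,b)_5: α=0, u≡2; β=2, v≡4 (mod 5); (2|5)=-1, (4|5)=+1; sign (−1)^0·-1^2·+1^0 = +1.
(a,b)_17: α=0, u≡2; β=1, v≡11 (mod 17); (2|17)=+1, (11|17)=-1; sign (−1)^0·+1^1·-1^0 = +1.
(a,b)_∞: sgn(9945637)=+, sgn(359967894)=+, so +1.
(a,b)_2: α=0, β=-3; u≡5, v≡3 (mod 8); ε(u)ε(v)=0·1, αω(v)=0·1, βω(u)=-3·1; sum ≡ 1  ⇒  -1.
(a,b)_23: α=1, u≡21; β=1, v≡17 (mod 23); (21|23)=-1, (17|23)=-1; sign (−1)^1·-1^1·-1^1 = -1.
(a,b)_37: α=1, u≡9; β=1, v≡22 (mod 37); (9|37)=+1, (22|37)=-1; sign (−1)^0·+1^1·-1^1 = -1.
(a,b)_13: α=1, u≡10; β=1, v≡8 (mod 13); (10|13)=+1, (8|13)=-1; sign (−1)^0·+1^1·-1^1 = -1.
Ram(9945637, 359967894) = {2, 13, 23, 29, 31, 37}; no ℚ_2-point on the conic.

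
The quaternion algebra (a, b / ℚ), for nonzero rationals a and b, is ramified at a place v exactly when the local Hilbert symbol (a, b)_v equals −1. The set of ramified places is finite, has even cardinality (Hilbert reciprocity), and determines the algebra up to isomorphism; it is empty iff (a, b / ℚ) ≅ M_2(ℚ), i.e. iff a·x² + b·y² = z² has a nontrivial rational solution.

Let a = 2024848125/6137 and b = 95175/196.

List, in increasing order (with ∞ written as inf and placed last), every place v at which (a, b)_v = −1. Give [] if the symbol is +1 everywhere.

Mod squares: a ≡ 679949, b ≡ 47. Check v ∈ {∞, 2, 3, 5, 7, 17, 19, 23, 37, 47}.
v=23: a=23^1·(≡16), b=23^0·(≡2) mod 23; (16|23)=+1, (2|23)=+1; (−1)^{1·0·11}·(+1)^0·(+1)^1 = +1.
v=17: a=17^-1·(≡1), b=17^0·(≡1) mod 17; (1|17)=+1, (1|17)=+1; (−1)^{-1·0·8}·(+1)^0·(+1)^-1 = +1.
v=47: a=47^1·(≡22), b=47^1·(≡24) mod 47; (22|47)=-1, (24|47)=+1; (−1)^{1·1·23}·(-1)^1·(+1)^1 = +1.
v=5: a=5^4·(≡1), b=5^2·(≡2) mod 5; (1|5)=+1, (2|5)=-1; (−1)^{4·2·2}·(+1)^2·(-1)^4 = +1.
v=∞: 679949 > 0 and 47 > 0  ⇒  (a,b)_∞ = +1.
v=3: a=3^4·(≡2), b=3^4·(≡2) mod 3; (2|3)=-1, (2|3)=-1; (−1)^{4·4·1}·(-1)^4·(-1)^4 = +1.
v=19: a=19^-2·(≡10), b=19^0·(≡7) mod 19; (10|19)=-1, (7|19)=+1; (−1)^{-2·0·9}·(-1)^0·(+1)^-2 = +1.
v=7: a=7^0·(≡4), b=7^-2·(≡6) mod 7; (4|7)=+1, (6|7)=-1; (−1)^{0·-2·3}·(+1)^-2·(-1)^0 = +1.
v=2: v_2(a)=0, v_2(b)=-2; units ≡ 5, 7 (mod 8); ε·ε+αω+βω = 0·1+0·0+-2·1 ≡ 0  ⇒  (a,b)_2 = +1.
v=37: a=37^1·(≡30), b=37^0·(≡1) mod 37; (30|37)=+1, (1|37)=+1; (−1)^{1·0·18}·(+1)^0·(+1)^1 = +1.
Every local symbol is +1, so the conic 679949·x² + 47·y² = z² has ℚ_v-points for all v and hence a ℚ-point; (a, b / ℚ) ≅ M_2(ℚ).

[]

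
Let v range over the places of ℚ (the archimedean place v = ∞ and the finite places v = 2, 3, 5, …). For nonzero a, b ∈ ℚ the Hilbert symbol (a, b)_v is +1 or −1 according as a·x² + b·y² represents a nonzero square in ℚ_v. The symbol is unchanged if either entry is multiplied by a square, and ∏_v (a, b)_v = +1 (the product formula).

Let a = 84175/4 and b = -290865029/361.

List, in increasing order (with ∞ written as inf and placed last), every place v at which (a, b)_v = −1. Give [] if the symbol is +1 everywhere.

Mod squares: a ≡ 3367, b ≡ -5936021. Check v ∈ {∞, 2, 5, 7, 13, 19, 37, 41, 43}.
v=∞: 3367 > 0 and -5936021 < 0  ⇒  (a,b)_∞ = +1.
v=41: a=41^0·(≡21), b=41^1·(≡10) mod 41; (21|41)=+1, (10|41)=+1; (−1)^{0·1·20}·(+1)^1·(+1)^0 = +1.
v=19: a=19^0·(≡6), b=19^-2·(≡5) mod 19; (6|19)=+1, (5|19)=+1; (−1)^{0·-2·9}·(+1)^-2·(+1)^0 = +1.
v=13: a=13^1·(≡10), b=13^1·(≡8) mod 13; (10|13)=+1, (8|13)=-1; (−1)^{1·1·6}·(+1)^1·(-1)^1 = -1.
v=5: a=5^2·(≡3), b=5^0·(≡1) mod 5; (3|5)=-1, (1|5)=+1; (−1)^{2·0·2}·(-1)^0·(+1)^2 = +1.
v=43: a=43^0·(≡6), b=43^1·(≡37) mod 43; (6|43)=+1, (37|43)=-1; (−1)^{0·1·21}·(+1)^1·(-1)^0 = +1.
v=37: a=37^1·(≡23), b=37^1·(≡26) mod 37; (23|37)=-1, (26|37)=+1; (−1)^{1·1·18}·(-1)^1·(+1)^1 = -1.
v=2: v_2(a)=-2, v_2(b)=0; units ≡ 7, 3 (mod 8); ε·ε+αω+βω = 1·1+-2·1+0·0 ≡ 1  ⇒  (a,b)_2 = -1.
v=7: a=7^1·(≡5), b=7^3·(≡3) mod 7; (5|7)=-1, (3|7)=-1; (−1)^{1·3·3}·(-1)^3·(-1)^1 = -1.
|Ram(3367, -5936021)| = 4, even; anisotropic at {2, 7, 13, 37}.

[2, 7, 13, 37]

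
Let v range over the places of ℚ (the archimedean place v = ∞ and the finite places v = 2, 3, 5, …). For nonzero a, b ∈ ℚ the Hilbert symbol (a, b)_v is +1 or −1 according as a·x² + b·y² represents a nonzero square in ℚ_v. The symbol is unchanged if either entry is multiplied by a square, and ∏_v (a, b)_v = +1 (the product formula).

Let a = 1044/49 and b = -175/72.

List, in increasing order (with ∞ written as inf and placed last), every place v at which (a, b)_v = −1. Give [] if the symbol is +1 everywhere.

(a, b) ≡ (29, -14) mod (ℚ^×)²; places V = {2, 3, 5, 7, 29, ∞}.
(a,b)_2: α=2, β=-3; u≡5, v≡1 (mod 8); ε(u)ε(v)=0·0, αω(v)=2·0, βω(u)=-3·1; sum ≡ 1  ⇒  -1.
(a,b)_7: α=-2, u≡1; β=1, v≡5 (mod 7); (1|7)=+1, (5|7)=-1; sign (−1)^0·+1^1·-1^-2 = +1.
(a,b)_5: α=0, u≡1; β=2, v≡4 (mod 5); (1|5)=+1, (4|5)=+1; sign (−1)^0·+1^2·+1^0 = +1.
(a,b)_∞: sgn(29)=+, sgn(-14)=−, so +1.
(a,b)_29: α=1, u≡25; β=0, v≡2 (mod 29); (25|29)=+1, (2|29)=-1; sign (−1)^0·+1^0·-1^1 = -1.
(a,b)_3: α=2, u≡2; β=-2, v≡1 (mod 3); (2|3)=-1, (1|3)=+1; sign (−1)^0·-1^-2·+1^2 = +1.
(29, -14 / ℚ) ramifies at {2, 29}: a division algebra.

[2, 29]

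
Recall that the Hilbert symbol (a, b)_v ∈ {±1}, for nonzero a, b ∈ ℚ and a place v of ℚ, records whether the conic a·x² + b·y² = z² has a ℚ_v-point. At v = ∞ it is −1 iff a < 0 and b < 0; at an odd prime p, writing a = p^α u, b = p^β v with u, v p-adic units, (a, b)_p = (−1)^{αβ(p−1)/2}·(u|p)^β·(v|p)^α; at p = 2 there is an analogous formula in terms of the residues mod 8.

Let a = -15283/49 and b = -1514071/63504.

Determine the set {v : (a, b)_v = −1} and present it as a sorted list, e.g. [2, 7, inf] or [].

(a, b) ≡ (-15283, -31) mod (ℚ^×)²; places V = {2, 3, 7, 13, 17, 29, 31, ∞}.
(a,b)_∞: sgn(-15283)=−, sgn(-31)=−, so -1.
(a,b)_13: α=0, u≡7; β=2, v≡2 (mod 13); (7|13)=-1, (2|13)=-1; sign (−1)^0·-1^2·-1^0 = +1.
(a,b)_31: α=1, u≡26; β=1, v≡30 (mod 31); (26|31)=-1, (30|31)=-1; sign (−1)^1·-1^1·-1^1 = -1.
(a,b)_7: α=-2, u≡5; β=-2, v≡1 (mod 7); (5|7)=-1, (1|7)=+1; sign (−1)^0·-1^-2·+1^-2 = +1.
(a,b)_17: α=1, u≡16; β=2, v≡11 (mod 17); (16|17)=+1, (11|17)=-1; sign (−1)^0·+1^2·-1^1 = -1.
(a,b)_3: α=0, u≡2; β=-4, v≡2 (mod 3); (2|3)=-1, (2|3)=-1; sign (−1)^0·-1^-4·-1^0 = +1.
(a,b)_29: α=1, u≡7; β=0, v≡21 (mod 29); (7|29)=+1, (21|29)=-1; sign (−1)^0·+1^0·-1^1 = -1.
(a,b)_2: α=0, β=-4; u≡5, v≡1 (mod 8); ε(u)ε(v)=0·0, αω(v)=0·0, βω(u)=-4·1; sum ≡ 0  ⇒  +1.
Ram(-15283, -31) = {17, 29, 31, ∞}; no ℚ_17-point on the conic.

[17, 29, 31, inf]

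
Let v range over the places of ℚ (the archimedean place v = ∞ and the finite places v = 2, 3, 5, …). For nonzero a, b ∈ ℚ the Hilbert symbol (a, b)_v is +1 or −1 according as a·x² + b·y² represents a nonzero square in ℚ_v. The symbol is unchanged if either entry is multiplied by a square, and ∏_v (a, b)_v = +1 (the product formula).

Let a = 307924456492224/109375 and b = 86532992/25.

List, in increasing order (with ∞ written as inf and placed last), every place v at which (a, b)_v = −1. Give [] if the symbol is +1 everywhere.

[2, 7, 17, 19]

Mod squares: a ≡ 133, b ≡ 1352078. Check v ∈ {∞, 2, 3, 5, 7, 11, 13, 17, 19, 23}.
v=19: a=19^1·(≡6), b=19^1·(≡5) mod 19; (6|19)=+1, (5|19)=+1; (−1)^{1·1·9}·(+1)^1·(+1)^1 = -1.
v=17: a=17^2·(≡3), b=17^1·(≡13) mod 17; (3|17)=-1, (13|17)=+1; (−1)^{2·1·8}·(-1)^1·(+1)^2 = -1.
v=11: a=11^2·(≡1), b=11^0·(≡6) mod 11; (1|11)=+1, (6|11)=-1; (−1)^{2·0·5}·(+1)^0·(-1)^2 = +1.
v=∞: 133 > 0 and 1352078 > 0  ⇒  (a,b)_∞ = +1.
v=2: v_2(a)=6, v_2(b)=7; units ≡ 5, 7 (mod 8); ε·ε+αω+βω = 0·1+6·0+7·1 ≡ 1  ⇒  (a,b)_2 = -1.
v=5: a=5^-6·(≡2), b=5^-2·(≡2) mod 5; (2|5)=-1, (2|5)=-1; (−1)^{-6·-2·2}·(-1)^-2·(-1)^-6 = +1.
v=7: a=7^-1·(≡5), b=7^1·(≡6) mod 7; (5|7)=-1, (6|7)=-1; (−1)^{-1·1·3}·(-1)^1·(-1)^-1 = -1.
v=23: a=23^2·(≡3), b=23^1·(≡5) mod 23; (3|23)=+1, (5|23)=-1; (−1)^{2·1·11}·(+1)^1·(-1)^2 = +1.
v=3: a=3^4·(≡1), b=3^0·(≡2) mod 3; (1|3)=+1, (2|3)=-1; (−1)^{4·0·1}·(+1)^0·(-1)^4 = +1.
v=13: a=13^2·(≡1), b=13^1·(≡6) mod 13; (1|13)=+1, (6|13)=-1; (−1)^{2·1·6}·(+1)^1·(-1)^2 = +1.
Ram(133, 1352078) = {2, 7, 17, 19}; no ℚ_2-point on the conic.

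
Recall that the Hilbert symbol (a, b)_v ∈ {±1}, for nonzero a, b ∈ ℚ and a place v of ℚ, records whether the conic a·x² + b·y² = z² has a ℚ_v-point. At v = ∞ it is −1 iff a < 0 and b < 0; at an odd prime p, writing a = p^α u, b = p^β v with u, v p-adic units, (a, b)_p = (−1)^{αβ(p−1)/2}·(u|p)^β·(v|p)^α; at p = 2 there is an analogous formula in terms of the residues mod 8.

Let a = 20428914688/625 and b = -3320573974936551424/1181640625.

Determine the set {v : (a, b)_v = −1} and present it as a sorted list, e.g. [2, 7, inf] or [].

[2, 7, 13, 31]

(a, b) ≡ (7378, -95914) mod (ℚ^×)²; places V = {2, 5, 7, 11, 13, 17, 31, ∞}.
(a,b)_2: α=15, β=23; u≡1, v≡3 (mod 8); ε(u)ε(v)=0·1, αω(v)=15·1, βω(u)=23·0; sum ≡ 1  ⇒  -1.
(a,b)_11: α=0, u≡8; β=-2, v≡8 (mod 11); (8|11)=-1, (8|11)=-1; sign (−1)^0·-1^-2·-1^0 = +1.
(a,b)_31: α=1, u≡17; β=1, v≡26 (mod 31); (17|31)=-1, (26|31)=-1; sign (−1)^1·-1^1·-1^1 = -1.
(a,b)_13: α=2, u≡2; β=5, v≡7 (mod 13); (2|13)=-1, (7|13)=-1; sign (−1)^0·-1^5·-1^2 = -1.
(a,b)_17: α=1, u≡8; β=3, v≡9 (mod 17); (8|17)=+1, (9|17)=+1; sign (−1)^0·+1^3·+1^1 = +1.
(a,b)_5: α=-4, u≡3; β=-10, v≡1 (mod 5); (3|5)=-1, (1|5)=+1; sign (−1)^0·-1^-10·+1^-4 = +1.
(a,b)_∞: sgn(7378)=+, sgn(-95914)=−, so +1.
(a,b)_7: α=1, u≡1; β=1, v≡4 (mod 7); (1|7)=+1, (4|7)=+1; sign (−1)^1·+1^1·+1^1 = -1.
(7378, -95914 / ℚ) ramifies at {2, 7, 13, 31}: a division algebra.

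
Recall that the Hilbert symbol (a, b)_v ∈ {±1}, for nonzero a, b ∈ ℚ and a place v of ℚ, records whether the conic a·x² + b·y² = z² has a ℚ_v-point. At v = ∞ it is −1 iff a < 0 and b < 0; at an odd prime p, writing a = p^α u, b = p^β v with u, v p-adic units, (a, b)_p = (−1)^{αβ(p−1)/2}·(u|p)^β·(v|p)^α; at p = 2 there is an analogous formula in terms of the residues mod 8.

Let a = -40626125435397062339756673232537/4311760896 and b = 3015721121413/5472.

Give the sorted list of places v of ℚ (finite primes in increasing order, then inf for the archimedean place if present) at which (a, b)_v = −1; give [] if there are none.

[2, 7]

(a, b) ≡ (-15457, 6663566) mod (ℚ^×)²; places V = {2, 3, 7, 11, 13, 17, 19, 29, 41, 47, ∞}.
(a,b)_47: α=2, u≡24; β=1, v≡29 (mod 47); (24|47)=+1, (29|47)=-1; sign (−1)^0·+1^1·-1^2 = +1.
(a,b)_17: α=2, u≡8; β=0, v≡16 (mod 17); (8|17)=+1, (16|17)=+1; sign (−1)^0·+1^0·+1^2 = +1.
(a,b)_29: α=5, u≡12; β=2, v≡22 (mod 29); (12|29)=-1, (22|29)=+1; sign (−1)^0·-1^2·+1^5 = +1.
(a,b)_11: α=4, u≡9; β=2, v≡2 (mod 11); (9|11)=+1, (2|11)=-1; sign (−1)^0·+1^2·-1^4 = +1.
(a,b)_3: α=-6, u≡2; β=-2, v≡2 (mod 3); (2|3)=-1, (2|3)=-1; sign (−1)^0·-1^-2·-1^-6 = +1.
(a,b)_19: α=-2, u≡17; β=-1, v≡12 (mod 19); (17|19)=+1, (12|19)=-1; sign (−1)^0·+1^-1·-1^-2 = +1.
(a,b)_41: α=3, u≡8; β=1, v≡16 (mod 41); (8|41)=+1, (16|41)=+1; sign (−1)^0·+1^1·+1^3 = +1.
(a,b)_∞: sgn(-15457)=−, sgn(6663566)=+, so +1.
(a,b)_7: α=2, u≡5; β=1, v≡2 (mod 7); (5|7)=-1, (2|7)=+1; sign (−1)^0·-1^1·+1^2 = -1.
(a,b)_2: α=-14, β=-5; u≡7, v≡7 (mod 8); ε(u)ε(v)=1·1, αω(v)=-14·0, βω(u)=-5·0; sum ≡ 1  ⇒  -1.
(a,b)_13: α=7, u≡6; β=3, v≡11 (mod 13); (6|13)=-1, (11|13)=-1; sign (−1)^0·-1^3·-1^7 = +1.
Ram(-15457, 6663566) = {2, 7}; no ℚ_2-point on the conic.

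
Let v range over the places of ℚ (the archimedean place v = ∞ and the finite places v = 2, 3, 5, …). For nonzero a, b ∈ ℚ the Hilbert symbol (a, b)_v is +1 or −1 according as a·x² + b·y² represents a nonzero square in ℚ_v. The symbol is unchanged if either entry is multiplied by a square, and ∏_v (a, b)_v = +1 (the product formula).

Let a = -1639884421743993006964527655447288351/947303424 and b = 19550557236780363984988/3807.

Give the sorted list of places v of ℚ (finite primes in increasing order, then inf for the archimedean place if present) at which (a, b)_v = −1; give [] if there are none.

[3, 11, 37, 41]

(a, b) ≡ (-123330229539, 44321) mod (ℚ^×)²; places V = {2, 3, 7, 11, 13, 19, 23, 29, 37, 41, 43, 47, 53, ∞}.
(a,b)_3: α=-9, u≡1; β=-4, v≡2 (mod 3); (1|3)=+1, (2|3)=-1; sign (−1)^0·+1^-4·-1^-9 = -1.
(a,b)_13: α=2, u≡4; β=0, v≡4 (mod 13); (4|13)=+1, (4|13)=+1; sign (−1)^0·+1^0·+1^2 = +1.
(a,b)_2: α=-10, β=2; u≡5, v≡1 (mod 8); ε(u)ε(v)=0·0, αω(v)=-10·0, βω(u)=2·1; sum ≡ 0  ⇒  +1.
(a,b)_29: α=2, u≡28; β=2, v≡1 (mod 29); (28|29)=+1, (1|29)=+1; sign (−1)^0·+1^2·+1^2 = +1.
(a,b)_∞: sgn(-123330229539)=−, sgn(44321)=+, so +1.
(a,b)_37: α=3, u≡21; β=2, v≡15 (mod 37); (21|37)=+1, (15|37)=-1; sign (−1)^0·+1^2·-1^3 = -1.
(a,b)_23: α=1, u≡15; β=1, v≡16 (mod 23); (15|23)=-1, (16|23)=+1; sign (−1)^1·-1^1·+1^1 = +1.
(a,b)_41: α=1, u≡9; β=1, v≡14 (mod 41); (9|41)=+1, (14|41)=-1; sign (−1)^0·+1^1·-1^1 = -1.
(a,b)_19: α=4, u≡13; β=2, v≡12 (mod 19); (13|19)=-1, (12|19)=-1; sign (−1)^0·-1^2·-1^4 = +1.
(a,b)_7: α=6, u≡1; β=4, v≡4 (mod 7); (1|7)=+1, (4|7)=+1; sign (−1)^0·+1^4·+1^6 = +1.
(a,b)_53: α=3, u≡31; β=2, v≡46 (mod 53); (31|53)=-1, (46|53)=+1; sign (−1)^0·-1^2·+1^3 = +1.
(a,b)_11: α=3, u≡7; β=0, v≡6 (mod 11); (7|11)=-1, (6|11)=-1; sign (−1)^0·-1^0·-1^3 = -1.
(a,b)_47: α=-1, u≡35; β=-1, v≡4 (mod 47); (35|47)=-1, (4|47)=+1; sign (−1)^1·-1^-1·+1^-1 = +1.
(a,b)_43: α=3, u≡33; β=2, v≡35 (mod 43); (33|43)=-1, (35|43)=+1; sign (−1)^0·-1^2·+1^3 = +1.
Ram(-123330229539, 44321) = {3, 11, 37, 41}; no ℚ_3-point on the conic.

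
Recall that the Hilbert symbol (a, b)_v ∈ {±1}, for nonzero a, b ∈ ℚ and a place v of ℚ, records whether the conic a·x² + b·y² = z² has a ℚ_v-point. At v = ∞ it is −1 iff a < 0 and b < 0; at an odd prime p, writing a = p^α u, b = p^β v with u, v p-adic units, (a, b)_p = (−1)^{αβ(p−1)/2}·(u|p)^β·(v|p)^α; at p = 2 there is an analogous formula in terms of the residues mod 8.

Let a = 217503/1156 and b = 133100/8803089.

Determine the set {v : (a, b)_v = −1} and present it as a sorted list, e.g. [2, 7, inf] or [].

[2, 13]

Mod squares: a ≡ 143, b ≡ 11. Check v ∈ {∞, 2, 3, 5, 11, 13, 17, 23, 43}.
v=43: a=43^0·(≡24), b=43^-2·(≡31) mod 43; (24|43)=+1, (31|43)=+1; (−1)^{0·-2·21}·(+1)^-2·(+1)^0 = +1.
v=13: a=13^3·(≡5), b=13^0·(≡5) mod 13; (5|13)=-1, (5|13)=-1; (−1)^{3·0·6}·(-1)^0·(-1)^3 = -1.
v=5: a=5^0·(≡3), b=5^2·(≡1) mod 5; (3|5)=-1, (1|5)=+1; (−1)^{0·2·2}·(-1)^2·(+1)^0 = +1.
v=∞: 143 > 0 and 11 > 0  ⇒  (a,b)_∞ = +1.
v=11: a=11^1·(≡6), b=11^3·(≡5) mod 11; (6|11)=-1, (5|11)=+1; (−1)^{1·3·5}·(-1)^3·(+1)^1 = +1.
v=3: a=3^2·(≡2), b=3^-2·(≡2) mod 3; (2|3)=-1, (2|3)=-1; (−1)^{2·-2·1}·(-1)^-2·(-1)^2 = +1.
v=23: a=23^0·(≡14), b=23^-2·(≡21) mod 23; (14|23)=-1, (21|23)=-1; (−1)^{0·-2·11}·(-1)^-2·(-1)^0 = +1.
v=17: a=17^-2·(≡14), b=17^0·(≡11) mod 17; (14|17)=-1, (11|17)=-1; (−1)^{-2·0·8}·(-1)^0·(-1)^-2 = +1.
v=2: v_2(a)=-2, v_2(b)=2; units ≡ 7, 3 (mod 8); ε·ε+αω+βω = 1·1+-2·1+2·0 ≡ 1  ⇒  (a,b)_2 = -1.
Ram(143, 11) = {2, 13}; no ℚ_2-point on the conic.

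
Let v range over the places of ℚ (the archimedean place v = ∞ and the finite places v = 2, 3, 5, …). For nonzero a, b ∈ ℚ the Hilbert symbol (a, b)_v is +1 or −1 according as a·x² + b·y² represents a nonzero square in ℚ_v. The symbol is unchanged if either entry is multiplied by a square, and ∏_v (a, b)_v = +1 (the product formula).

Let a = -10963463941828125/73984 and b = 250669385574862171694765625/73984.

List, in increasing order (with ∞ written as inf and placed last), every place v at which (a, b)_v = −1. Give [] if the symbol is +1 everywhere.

Mod squares: a ≡ -13, b ≡ 29785. Check v ∈ {∞, 2, 3, 5, 7, 13, 17, 23, 37}.
v=5: a=5^6·(≡2), b=5^7·(≡2) mod 5; (2|5)=-1, (2|5)=-1; (−1)^{6·7·2}·(-1)^7·(-1)^6 = -1.
v=3: a=3^2·(≡2), b=3^12·(≡1) mod 3; (2|3)=-1, (1|3)=+1; (−1)^{2·12·1}·(-1)^12·(+1)^2 = +1.
v=2: v_2(a)=-8, v_2(b)=-8; units ≡ 3, 1 (mod 8); ε·ε+αω+βω = 1·0+-8·0+-8·1 ≡ 0  ⇒  (a,b)_2 = +1.
v=13: a=13^3·(≡3), b=13^4·(≡8) mod 13; (3|13)=+1, (8|13)=-1; (−1)^{3·4·6}·(+1)^4·(-1)^3 = -1.
v=37: a=37^2·(≡20), b=37^3·(≡10) mod 37; (20|37)=-1, (10|37)=+1; (−1)^{2·3·18}·(-1)^3·(+1)^2 = -1.
v=7: a=7^2·(≡4), b=7^3·(≡5) mod 7; (4|7)=+1, (5|7)=-1; (−1)^{2·3·3}·(+1)^3·(-1)^2 = +1.
v=∞: -13 < 0 and 29785 > 0  ⇒  (a,b)_∞ = +1.
v=23: a=23^2·(≡11), b=23^3·(≡19) mod 23; (11|23)=-1, (19|23)=-1; (−1)^{2·3·11}·(-1)^3·(-1)^2 = -1.
v=17: a=17^-2·(≡8), b=17^-2·(≡1) mod 17; (8|17)=+1, (1|17)=+1; (−1)^{-2·-2·8}·(+1)^-2·(+1)^-2 = +1.
(-13, 29785 / ℚ) ramifies at {5, 13, 23, 37}: a division algebra.

[5, 13, 23, 37]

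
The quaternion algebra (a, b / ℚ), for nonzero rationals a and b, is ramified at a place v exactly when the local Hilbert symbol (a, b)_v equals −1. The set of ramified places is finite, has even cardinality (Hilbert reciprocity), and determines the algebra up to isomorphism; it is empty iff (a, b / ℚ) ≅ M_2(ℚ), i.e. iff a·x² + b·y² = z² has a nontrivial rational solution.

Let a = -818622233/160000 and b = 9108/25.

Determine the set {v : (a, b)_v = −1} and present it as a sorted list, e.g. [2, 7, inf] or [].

(a, b) ≡ (-55913, 253) mod (ℚ^×)²; places V = {2, 3, 5, 11, 13, 17, 23, ∞}.
(a,b)_13: α=1, u≡5; β=0, v≡5 (mod 13); (5|13)=-1, (5|13)=-1; sign (−1)^0·-1^0·-1^1 = -1.
(a,b)_2: α=-8, β=2; u≡7, v≡5 (mod 8); ε(u)ε(v)=1·0, αω(v)=-8·1, βω(u)=2·0; sum ≡ 0  ⇒  +1.
(a,b)_17: α=1, u≡8; β=0, v≡8 (mod 17); (8|17)=+1, (8|17)=+1; sign (−1)^0·+1^0·+1^1 = +1.
(a,b)_23: α=1, u≡21; β=1, v≡14 (mod 23); (21|23)=-1, (14|23)=-1; sign (−1)^1·-1^1·-1^1 = -1.
(a,b)_5: α=-4, u≡2; β=-2, v≡3 (mod 5); (2|5)=-1, (3|5)=-1; sign (−1)^0·-1^-2·-1^-4 = +1.
(a,b)_3: α=0, u≡1; β=2, v≡1 (mod 3); (1|3)=+1, (1|3)=+1; sign (−1)^0·+1^2·+1^0 = +1.
(a,b)_∞: sgn(-55913)=−, sgn(253)=+, so +1.
(a,b)_11: α=5, u≡2; β=1, v≡1 (mod 11); (2|11)=-1, (1|11)=+1; sign (−1)^1·-1^1·+1^5 = +1.
(-55913, 253 / ℚ) ramifies at {13, 23}: a division algebra.

[13, 23]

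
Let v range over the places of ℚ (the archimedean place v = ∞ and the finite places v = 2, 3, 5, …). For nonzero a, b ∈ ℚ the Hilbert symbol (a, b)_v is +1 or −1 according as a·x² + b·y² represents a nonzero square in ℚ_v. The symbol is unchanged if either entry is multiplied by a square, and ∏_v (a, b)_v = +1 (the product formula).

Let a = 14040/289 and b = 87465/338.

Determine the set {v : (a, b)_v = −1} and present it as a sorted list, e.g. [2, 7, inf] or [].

(a, b) ≡ (390, 3570) mod (ℚ^×)²; places V = {2, 3, 5, 7, 13, 17, ∞}.
(a,b)_3: α=3, u≡1; β=1, v≡2 (mod 3); (1|3)=+1, (2|3)=-1; sign (−1)^1·+1^1·-1^3 = +1.
(a,b)_5: α=1, u≡2; β=1, v≡1 (mod 5); (2|5)=-1, (1|5)=+1; sign (−1)^0·-1^1·+1^1 = -1.
(a,b)_17: α=-2, u≡15; β=1, v≡3 (mod 17); (15|17)=+1, (3|17)=-1; sign (−1)^0·+1^1·-1^-2 = +1.
(a,b)_∞: sgn(390)=+, sgn(3570)=+, so +1.
(a,b)_13: α=1, u≡9; β=-2, v≡7 (mod 13); (9|13)=+1, (7|13)=-1; sign (−1)^0·+1^-2·-1^1 = -1.
(a,b)_2: α=3, β=-1; u≡3, v≡1 (mod 8); ε(u)ε(v)=1·0, αω(v)=3·0, βω(u)=-1·1; sum ≡ 1  ⇒  -1.
(a,b)_7: α=0, u≡6; β=3, v≡5 (mod 7); (6|7)=-1, (5|7)=-1; sign (−1)^0·-1^3·-1^0 = -1.
Ram(390, 3570) = {2, 5, 7, 13}; no ℚ_2-point on the conic.

[2, 5, 7, 13]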